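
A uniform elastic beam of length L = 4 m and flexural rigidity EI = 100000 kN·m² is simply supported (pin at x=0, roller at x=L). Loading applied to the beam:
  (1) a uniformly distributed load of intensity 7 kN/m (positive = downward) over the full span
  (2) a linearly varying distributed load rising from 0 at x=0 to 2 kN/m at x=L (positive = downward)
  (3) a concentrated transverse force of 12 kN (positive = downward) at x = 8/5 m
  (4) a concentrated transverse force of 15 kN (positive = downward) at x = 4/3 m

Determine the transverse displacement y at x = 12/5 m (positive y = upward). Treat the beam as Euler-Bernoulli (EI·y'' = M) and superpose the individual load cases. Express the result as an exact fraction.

y(12/5) = -724174/1318359375 m

Load 1 — uniform load w=7 kN/m over full span:
  y_1 = -wx(L³-2Lx²+x³)/(24EI) = -7·(12/5)·(4³-2·4·(12/5)²+(12/5)³)/(24·100000) = -434/1953125 m
Load 2 — triangular load w₀=2 kN/m (0→w₀ over full span):
  y_2 = -w₀x(7L⁴-10L²x²+3x⁴)/(360LEI) = -2·(12/5)·(7·4⁴-10·4²·(12/5)²+3·(12/5)⁴)/(360·4·100000) = -4736/146484375 m
Load 3 — point force P=12 kN at a=8/5 m (b=L-a=12/5):
  y_3 = -Pa(L-x)(2Lx-a²-x²)/(6LEI)  [x>a] = -12·(8/5)·(4-(12/5))·(2·4·(12/5)-(8/5)²-(12/5)²)/(6·4·100000) = -272/1953125 m
Load 4 — point force P=15 kN at a=4/3 m (b=L-a=8/3):
  y_4 = -Pa(L-x)(2Lx-a²-x²)/(6LEI)  [x>a] = -15·(4/3)·(4-(12/5))·(2·4·(12/5)-(4/3)²-(12/5)²)/(6·4·100000) = -328/2109375 m
Superposition: y = Σ y_i = -724174/1318359375 m ≈ -0.000549 m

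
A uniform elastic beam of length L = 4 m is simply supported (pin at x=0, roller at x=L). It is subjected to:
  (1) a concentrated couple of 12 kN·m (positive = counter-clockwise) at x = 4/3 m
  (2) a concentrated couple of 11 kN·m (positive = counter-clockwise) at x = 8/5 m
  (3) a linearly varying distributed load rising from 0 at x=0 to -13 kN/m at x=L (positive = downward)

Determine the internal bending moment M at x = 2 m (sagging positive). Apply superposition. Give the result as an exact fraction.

Load 1 — applied couple M₀=12 kN·m at a=4/3 m (b=L-a=8/3):
  M_1 = M₀x/L - M₀  [x>a] = 12·2/4 - 12 = -6 kN·m
Load 2 — applied couple M₀=11 kN·m at a=8/5 m (b=L-a=12/5):
  M_2 = M₀x/L - M₀  [x>a] = 11·2/4 - 11 = -11/2 kN·m
Load 3 — triangular load w₀=-13 kN/m (0→w₀ over full span):
  M_3 = w₀Lx/6 - w₀x³/(6L) = (-13)·4·2/6 - (-13)·2³/(6·4) = -13 kN·m
Superposition: M = Σ M_i = -49/2 kN·m ≈ -24.500000 kN·m

M(2) = -49/2 kN·m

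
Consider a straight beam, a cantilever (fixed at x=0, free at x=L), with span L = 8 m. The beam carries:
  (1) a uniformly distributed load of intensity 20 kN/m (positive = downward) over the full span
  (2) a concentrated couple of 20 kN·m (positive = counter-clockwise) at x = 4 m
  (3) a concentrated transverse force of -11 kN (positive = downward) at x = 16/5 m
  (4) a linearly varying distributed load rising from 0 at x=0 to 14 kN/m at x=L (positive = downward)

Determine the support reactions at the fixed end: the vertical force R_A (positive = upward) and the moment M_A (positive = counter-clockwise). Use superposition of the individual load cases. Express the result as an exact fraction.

R_A = 205 kN, M_A = 13252/15 kN·m

Load 1 — uniform load w=20 kN/m over full span:
  R_A = wL = 20·8 = 160 kN
  M_A = wL²/2 = 20·8²/2 = 640 kN·m
Load 2 — applied couple M₀=20 kN·m at a=4 m (b=L-a=4):
  R_A = 0 kN
  M_A = -M₀ = -20 kN·m
Load 3 — point force P=-11 kN at a=16/5 m (b=L-a=24/5):
  R_A = P = (-11) = -11 kN
  M_A = Pa = (-11)·(16/5) = -176/5 kN·m
Load 4 — triangular load w₀=14 kN/m (0→w₀ over full span):
  R_A = w₀L/2 = 14·8/2 = 56 kN
  M_A = w₀L²/3 = 14·8²/3 = 896/3 kN·m
Superposition: R_A = 205 kN, M_A = 13252/15 kN·m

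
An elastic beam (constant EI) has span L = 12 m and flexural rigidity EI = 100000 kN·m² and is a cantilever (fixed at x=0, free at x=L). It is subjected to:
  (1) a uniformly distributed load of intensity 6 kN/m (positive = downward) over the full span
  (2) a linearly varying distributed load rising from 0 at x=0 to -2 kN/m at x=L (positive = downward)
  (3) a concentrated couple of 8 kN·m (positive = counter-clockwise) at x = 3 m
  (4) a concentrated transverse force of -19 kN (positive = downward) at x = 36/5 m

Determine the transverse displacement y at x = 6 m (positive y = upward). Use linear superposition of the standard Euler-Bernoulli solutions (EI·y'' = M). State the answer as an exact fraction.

Load 1 — uniform load w=6 kN/m over full span:
  y_1 = -wx²(x²-4Lx+6L²)/(24EI) = -6·6²·(6²-4·12·6+6·12²)/(24·100000) = -1377/25000 m
Load 2 — triangular load w₀=-2 kN/m (0→w₀ over full span):
  y_2 = (w₀Lx³/12-w₀L²x²/6-w₀x⁵/(120L))/EI = ((-2)·12·6³/12-(-2)·12²·6²/6-(-2)·6⁵/(120·12))/100000 = 3267/250000 m
Load 3 — applied couple M₀=8 kN·m at a=3 m (b=L-a=9):
  y_3 = M₀a(2x-a)/(2EI)  [x>a] = 8·3·(2·6-3)/(2·100000) = 27/25000 m
Load 4 — point force P=-19 kN at a=36/5 m (b=L-a=24/5):
  y_4 = -Px²(3a-x)/(6EI)  [x≤a] = -(-19)·6²·(3·(36/5)-6)/(6·100000) = 2223/125000 m
Superposition: y = Σ y_i = -5787/250000 m ≈ -0.023148 m

y(6) = -5787/250000 m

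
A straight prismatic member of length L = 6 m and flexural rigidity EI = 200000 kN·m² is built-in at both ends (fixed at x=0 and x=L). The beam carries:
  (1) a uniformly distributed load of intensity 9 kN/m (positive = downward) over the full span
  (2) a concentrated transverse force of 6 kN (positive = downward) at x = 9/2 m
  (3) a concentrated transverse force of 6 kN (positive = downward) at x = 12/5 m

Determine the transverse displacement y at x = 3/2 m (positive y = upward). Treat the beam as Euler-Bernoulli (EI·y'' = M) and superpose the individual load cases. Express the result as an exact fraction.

y(3/2) = -141453/1280000000 m

Load 1 — uniform load w=9 kN/m over full span:
  y_1 = -wx²(L-x)²/(24EI) = -9·(3/2)²·(6-(3/2))²/(24·200000) = -2187/25600000 m
Load 2 — point force P=6 kN at a=9/2 m (b=L-a=3/2):
  y_2 = -Pb²x²(3aL-(3a+b)x)/(6L³EI)  [x≤a] = -6·(3/2)²·(3/2)²·(3·(9/2)·6-(3·(9/2)+(3/2))·(3/2))/(6·6³·200000) = -351/51200000 m
Load 3 — point force P=6 kN at a=12/5 m (b=L-a=18/5):
  y_3 = -Pb²x²(3aL-(3a+b)x)/(6L³EI)  [x≤a] = -6·(18/5)²·(3/2)²·(3·(12/5)·6-(3·(12/5)+(18/5))·(3/2))/(6·6³·200000) = -729/40000000 m
Superposition: y = Σ y_i = -141453/1280000000 m ≈ -0.000111 m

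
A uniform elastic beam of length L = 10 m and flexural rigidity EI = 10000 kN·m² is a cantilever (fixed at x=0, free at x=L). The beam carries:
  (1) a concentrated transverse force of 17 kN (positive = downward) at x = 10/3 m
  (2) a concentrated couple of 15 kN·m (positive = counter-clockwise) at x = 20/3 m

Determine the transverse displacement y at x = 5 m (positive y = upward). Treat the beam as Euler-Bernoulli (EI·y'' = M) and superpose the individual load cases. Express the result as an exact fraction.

y(5) = -233/12960 m

Load 1 — point force P=17 kN at a=10/3 m (b=L-a=20/3):
  y_1 = -Pa²(3x-a)/(6EI)  [x>a] = -17·(10/3)²·(3·5-(10/3))/(6·10000) = -119/3240 m
Load 2 — applied couple M₀=15 kN·m at a=20/3 m (b=L-a=10/3):
  y_2 = M₀x²/(2EI)  [x≤a] = 15·5²/(2·10000) = 3/160 m
Superposition: y = Σ y_i = -233/12960 m ≈ -0.017978 m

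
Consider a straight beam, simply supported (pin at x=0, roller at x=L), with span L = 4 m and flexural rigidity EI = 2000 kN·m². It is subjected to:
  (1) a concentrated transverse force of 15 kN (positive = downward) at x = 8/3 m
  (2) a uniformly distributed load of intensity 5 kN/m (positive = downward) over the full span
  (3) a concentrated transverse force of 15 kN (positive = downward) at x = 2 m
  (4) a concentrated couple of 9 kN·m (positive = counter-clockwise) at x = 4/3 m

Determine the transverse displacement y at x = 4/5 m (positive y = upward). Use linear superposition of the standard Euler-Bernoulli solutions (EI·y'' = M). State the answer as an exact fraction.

Load 1 — point force P=15 kN at a=8/3 m (b=L-a=4/3):
  y_1 = -Pbx(L²-b²-x²)/(6LEI)  [x≤a] = -15·(4/3)·(4/5)·(4²-(4/3)²-(4/5)²)/(6·4·2000) = -382/84375 m
Load 2 — uniform load w=5 kN/m over full span:
  y_2 = -wx(L³-2Lx²+x³)/(24EI) = -5·(4/5)·(4³-2·4·(4/5)²+(4/5)³)/(24·2000) = -232/46875 m
Load 3 — point force P=15 kN at a=2 m (b=L-a=2):
  y_3 = -Pbx(L²-b²-x²)/(6LEI)  [x≤a] = -15·2·(4/5)·(4²-2²-(4/5)²)/(6·4·2000) = -71/12500 m
Load 4 — applied couple M₀=9 kN·m at a=4/3 m (b=L-a=8/3):
  y_4 = (M₀x³/(6L)+C₁x)/EI  [x≤a] with C₁=M₀(3b²-L²)/(6L)=2 = (9·(4/5)³/(6·4)+2·(4/5))/2000 = 14/15625 m
Superposition: y = Σ y_i = -4813/337500 m ≈ -0.014261 m

y(4/5) = -4813/337500 m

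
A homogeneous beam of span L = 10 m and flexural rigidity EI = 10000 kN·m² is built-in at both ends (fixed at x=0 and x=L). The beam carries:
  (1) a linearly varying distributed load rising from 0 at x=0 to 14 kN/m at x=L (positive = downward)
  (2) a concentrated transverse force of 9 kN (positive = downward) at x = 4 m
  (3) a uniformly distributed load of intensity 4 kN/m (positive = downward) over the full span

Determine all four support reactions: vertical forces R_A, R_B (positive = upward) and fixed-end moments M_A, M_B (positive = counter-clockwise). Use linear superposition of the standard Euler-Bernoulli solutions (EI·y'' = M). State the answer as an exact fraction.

Load 1 — triangular load w₀=14 kN/m (0→w₀ over full span):
  R_A = 3w₀L/20 = 3·14·10/20 = 21 kN
  M_A = w₀L²/30 = 14·10²/30 = 140/3 kN·m
  R_B = 7w₀L/20 = 7·14·10/20 = 49 kN
  M_B = -w₀L²/20 = -14·10²/20 = -70 kN·m
Load 2 — point force P=9 kN at a=4 m (b=L-a=6):
  R_A = Pb²(3a+b)/L³ = 9·6²·(3·4+6)/10³ = 729/125 kN
  M_A = Pab²/L² = 9·4·6²/10² = 324/25 kN·m
  R_B = Pa²(a+3b)/L³ = 9·4²·(4+3·6)/10³ = 396/125 kN
  M_B = -Pa²b/L² = -9·4²·6/10² = -216/25 kN·m
Load 3 — uniform load w=4 kN/m over full span:
  R_A = wL/2 = 4·10/2 = 20 kN
  M_A = wL²/12 = 4·10²/12 = 100/3 kN·m
  R_B = wL/2 = 4·10/2 = 20 kN
  M_B = -wL²/12 = -4·10²/12 = -100/3 kN·m
Superposition: R_A = 5854/125 kN, M_A = 2324/25 kN·m, R_B = 9021/125 kN, M_B = -8398/75 kN·m

R_A = 5854/125 kN, M_A = 2324/25 kN·m, R_B = 9021/125 kN, M_B = -8398/75 kN·m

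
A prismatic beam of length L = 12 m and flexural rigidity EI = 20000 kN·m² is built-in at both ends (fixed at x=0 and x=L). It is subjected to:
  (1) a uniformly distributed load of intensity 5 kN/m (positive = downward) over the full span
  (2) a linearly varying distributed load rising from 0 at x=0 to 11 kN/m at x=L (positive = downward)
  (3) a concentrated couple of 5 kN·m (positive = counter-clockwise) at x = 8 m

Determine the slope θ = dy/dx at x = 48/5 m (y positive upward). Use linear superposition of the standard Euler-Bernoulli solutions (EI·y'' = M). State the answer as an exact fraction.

Load 1 — uniform load w=5 kN/m over full span:
  θ_1 = -wx(L-x)(L-2x)/(12EI) = -5·(48/5)·(12-(48/5))·(12-2·(48/5))/(12·20000) = 54/15625 rad
Load 2 — triangular load w₀=11 kN/m (0→w₀ over full span):
  θ_2 = -w₀(2x(L-x)(L-2x)(x+2L)+x²(L-x)²)/(120LEI) = -11·(2·(48/5)·(12-(48/5))·(12-2·(48/5))·((48/5)+2·12)+(48/5)²·(12-(48/5))²)/(120·12·20000) = 1584/390625 rad
Load 3 — applied couple M₀=5 kN·m at a=8 m (b=L-a=4):
  θ_3 = (R_Ax²/2 - M_Ax - M₀(x-a))/EI  [x>a] with R_A=5/9, M_A=5/3 = ((5/9)·(48/5)²/2 - (5/3)·(48/5) - 5·((48/5)-8))/20000 = 1/12500 rad
Superposition: θ = Σ θ_i = 11861/1562500 rad ≈ 0.007591 rad

θ(48/5) = 11861/1562500 rad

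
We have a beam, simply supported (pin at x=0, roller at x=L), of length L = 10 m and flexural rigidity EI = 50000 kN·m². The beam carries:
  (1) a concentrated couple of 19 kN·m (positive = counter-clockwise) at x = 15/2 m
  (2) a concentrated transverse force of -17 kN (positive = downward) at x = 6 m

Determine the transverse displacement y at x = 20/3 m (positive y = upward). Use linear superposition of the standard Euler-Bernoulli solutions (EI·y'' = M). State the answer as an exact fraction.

y(20/3) = 71929/16200000 m

Load 1 — applied couple M₀=19 kN·m at a=15/2 m (b=L-a=5/2):
  y_1 = (M₀x³/(6L)+C₁x)/EI  [x≤a] with C₁=M₀(3b²-L²)/(6L)=-1235/48 = (19·(20/3)³/(6·10)+(-1235/48)·(20/3))/50000 = -1007/648000 m
Load 2 — point force P=-17 kN at a=6 m (b=L-a=4):
  y_2 = -Pa(L-x)(2Lx-a²-x²)/(6LEI)  [x>a] = -(-17)·6·(10-(20/3))·(2·10·(20/3)-6²-(20/3)²)/(6·10·50000) = 2023/337500 m
Superposition: y = Σ y_i = 71929/16200000 m ≈ 0.004440 m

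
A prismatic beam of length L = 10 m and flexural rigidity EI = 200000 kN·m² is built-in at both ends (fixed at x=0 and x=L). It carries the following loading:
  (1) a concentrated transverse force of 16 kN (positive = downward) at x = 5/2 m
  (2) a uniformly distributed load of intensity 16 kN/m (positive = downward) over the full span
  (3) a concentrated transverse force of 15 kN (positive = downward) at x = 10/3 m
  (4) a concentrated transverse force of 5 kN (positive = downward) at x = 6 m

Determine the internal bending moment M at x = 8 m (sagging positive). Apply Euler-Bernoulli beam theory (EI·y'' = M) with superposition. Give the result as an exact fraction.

M(8) = -1783/150 kN·m

Load 1 — point force P=16 kN at a=5/2 m (b=L-a=15/2):
  M_1 = Pa²(a+3b)(L-x)/L³ - Pa²b/L²  [x>a] = 16·(5/2)²·((5/2)+3·(15/2))·(10-8)/10³ - 16·(5/2)²·(15/2)/10² = -5/2 kN·m
Load 2 — uniform load w=16 kN/m over full span:
  M_2 = wLx/2 - wL²/12 - wx²/2 = 16·10·8/2 - 16·10²/12 - 16·8²/2 = -16/3 kN·m
Load 3 — point force P=15 kN at a=10/3 m (b=L-a=20/3):
  M_3 = Pa²(a+3b)(L-x)/L³ - Pa²b/L²  [x>a] = 15·(10/3)²·((10/3)+3·(20/3))·(10-8)/10³ - 15·(10/3)²·(20/3)/10² = -10/3 kN·m
Load 4 — point force P=5 kN at a=6 m (b=L-a=4):
  M_4 = Pa²(a+3b)(L-x)/L³ - Pa²b/L²  [x>a] = 5·6²·(6+3·4)·(10-8)/10³ - 5·6²·4/10² = -18/25 kN·m
Superposition: M = Σ M_i = -1783/150 kN·m ≈ -11.886667 kN·m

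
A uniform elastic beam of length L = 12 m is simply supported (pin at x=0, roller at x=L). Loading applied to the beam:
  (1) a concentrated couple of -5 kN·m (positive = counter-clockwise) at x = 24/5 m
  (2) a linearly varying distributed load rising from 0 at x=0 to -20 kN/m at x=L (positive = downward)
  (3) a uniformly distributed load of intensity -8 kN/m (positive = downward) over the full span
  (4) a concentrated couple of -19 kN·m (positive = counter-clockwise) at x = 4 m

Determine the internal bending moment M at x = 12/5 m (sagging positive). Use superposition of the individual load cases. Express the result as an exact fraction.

Load 1 — applied couple M₀=-5 kN·m at a=24/5 m (b=L-a=36/5):
  M_1 = M₀x/L  [x≤a] = (-5)·(12/5)/12 = -1 kN·m
Load 2 — triangular load w₀=-20 kN/m (0→w₀ over full span):
  M_2 = w₀Lx/6 - w₀x³/(6L) = (-20)·12·(12/5)/6 - (-20)·(12/5)³/(6·12) = -2304/25 kN·m
Load 3 — uniform load w=-8 kN/m over full span:
  M_3 = wx(L-x)/2 = (-8)·(12/5)·(12-(12/5))/2 = -2304/25 kN·m
Load 4 — applied couple M₀=-19 kN·m at a=4 m (b=L-a=8):
  M_4 = M₀x/L  [x≤a] = (-19)·(12/5)/12 = -19/5 kN·m
Superposition: M = Σ M_i = -4728/25 kN·m ≈ -189.120000 kN·m

M(12/5) = -4728/25 kN·m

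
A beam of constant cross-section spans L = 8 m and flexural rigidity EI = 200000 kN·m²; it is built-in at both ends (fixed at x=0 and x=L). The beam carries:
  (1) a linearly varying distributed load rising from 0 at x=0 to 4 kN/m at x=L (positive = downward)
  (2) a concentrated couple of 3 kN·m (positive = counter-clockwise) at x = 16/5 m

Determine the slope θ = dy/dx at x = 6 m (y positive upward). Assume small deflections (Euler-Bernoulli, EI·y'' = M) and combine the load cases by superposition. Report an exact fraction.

θ(6) = 23/625000 rad

Load 1 — triangular load w₀=4 kN/m (0→w₀ over full span):
  θ_1 = -w₀(2x(L-x)(L-2x)(x+2L)+x²(L-x)²)/(120LEI) = -4·(2·6·(8-6)·(8-2·6)·(6+2·8)+6²·(8-6)²)/(120·8·200000) = 41/1000000 rad
Load 2 — applied couple M₀=3 kN·m at a=16/5 m (b=L-a=24/5):
  θ_2 = (R_Ax²/2 - M_Ax - M₀(x-a))/EI  [x>a] with R_A=27/50, M_A=9/25 = ((27/50)·6²/2 - (9/25)·6 - 3·(6-(16/5)))/200000 = -21/5000000 rad
Superposition: θ = Σ θ_i = 23/625000 rad ≈ 0.000037 rad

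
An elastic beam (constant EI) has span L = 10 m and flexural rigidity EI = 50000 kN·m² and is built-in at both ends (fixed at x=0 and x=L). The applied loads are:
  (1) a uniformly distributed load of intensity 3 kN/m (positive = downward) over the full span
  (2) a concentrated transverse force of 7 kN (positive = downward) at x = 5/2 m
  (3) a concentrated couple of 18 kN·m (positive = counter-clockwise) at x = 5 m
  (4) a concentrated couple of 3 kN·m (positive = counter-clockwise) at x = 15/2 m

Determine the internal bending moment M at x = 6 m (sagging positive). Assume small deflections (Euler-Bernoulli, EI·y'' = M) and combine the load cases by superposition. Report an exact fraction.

Load 1 — uniform load w=3 kN/m over full span:
  M_1 = wLx/2 - wL²/12 - wx²/2 = 3·10·6/2 - 3·10²/12 - 3·6²/2 = 11 kN·m
Load 2 — point force P=7 kN at a=5/2 m (b=L-a=15/2):
  M_2 = Pa²(a+3b)(L-x)/L³ - Pa²b/L²  [x>a] = 7·(5/2)²·((5/2)+3·(15/2))·(10-6)/10³ - 7·(5/2)²·(15/2)/10² = 35/32 kN·m
Load 3 — applied couple M₀=18 kN·m at a=5 m (b=L-a=5):
  M_3 = R_Ax - M_A - M₀  [x>a] with R_A=27/10, M_A=9/2 = (27/10)·6 - (9/2) - 18 = -63/10 kN·m
Load 4 — applied couple M₀=3 kN·m at a=15/2 m (b=L-a=5/2):
  M_4 = R_Ax - M_A  [x≤a] with R_A=27/80, M_A=15/16 = (27/80)·6 - (15/16) = 87/80 kN·m
Superposition: M = Σ M_i = 1101/160 kN·m ≈ 6.881250 kN·m

M(6) = 1101/160 kN·m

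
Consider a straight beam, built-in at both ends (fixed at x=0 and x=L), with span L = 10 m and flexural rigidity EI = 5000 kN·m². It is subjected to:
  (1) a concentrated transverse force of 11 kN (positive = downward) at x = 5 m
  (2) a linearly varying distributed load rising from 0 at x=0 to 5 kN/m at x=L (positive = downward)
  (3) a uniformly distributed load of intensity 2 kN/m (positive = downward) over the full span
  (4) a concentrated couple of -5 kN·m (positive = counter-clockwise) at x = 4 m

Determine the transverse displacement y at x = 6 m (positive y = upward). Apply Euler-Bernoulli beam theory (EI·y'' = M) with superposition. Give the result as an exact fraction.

y(6) = -6257/187500 m

Load 1 — point force P=11 kN at a=5 m (b=L-a=5):
  y_1 = -Pa²(L-x)²(3bL-(3b+a)(L-x))/(6L³EI)  [x>a] = -11·5²·(10-6)²·(3·5·10-(3·5+5)·(10-6))/(6·10³·5000) = -77/7500 m
Load 2 — triangular load w₀=5 kN/m (0→w₀ over full span):
  y_2 = -w₀x²(L-x)²(x+2L)/(120LEI) = -5·6²·(10-6)²·(6+2·10)/(120·10·5000) = -39/3125 m
Load 3 — uniform load w=2 kN/m over full span:
  y_3 = -wx²(L-x)²/(24EI) = -2·6²·(10-6)²/(24·5000) = -6/625 m
Load 4 — applied couple M₀=-5 kN·m at a=4 m (b=L-a=6):
  y_4 = (R_Ax³/6 - M_Ax²/2 - M₀(x-a)²/2)/EI  [x>a] with R_A=-18/25, M_A=-3/5 = ((-18/25)·6³/6 - (-3/5)·6²/2 - (-5)·(6-4)²/2)/5000 = -16/15625 m
Superposition: y = Σ y_i = -6257/187500 m ≈ -0.033371 m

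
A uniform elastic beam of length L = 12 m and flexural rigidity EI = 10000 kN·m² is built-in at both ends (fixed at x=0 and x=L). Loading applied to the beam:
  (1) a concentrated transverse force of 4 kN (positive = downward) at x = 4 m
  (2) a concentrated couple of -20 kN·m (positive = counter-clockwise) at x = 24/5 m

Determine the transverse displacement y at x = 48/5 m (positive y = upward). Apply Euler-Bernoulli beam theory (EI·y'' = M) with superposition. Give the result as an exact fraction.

y(48/5) = -2432/1171875 m

Load 1 — point force P=4 kN at a=4 m (b=L-a=8):
  y_1 = -Pa²(L-x)²(3bL-(3b+a)(L-x))/(6L³EI)  [x>a] = -4·4²·(12-(48/5))²·(3·8·12-(3·8+4)·(12-(48/5)))/(6·12³·10000) = -184/234375 m
Load 2 — applied couple M₀=-20 kN·m at a=24/5 m (b=L-a=36/5):
  y_2 = (R_Ax³/6 - M_Ax²/2 - M₀(x-a)²/2)/EI  [x>a] with R_A=-12/5, M_A=-12/5 = ((-12/5)·(48/5)³/6 - (-12/5)·(48/5)²/2 - (-20)·((48/5)-(24/5))²/2)/10000 = -504/390625 m
Superposition: y = Σ y_i = -2432/1171875 m ≈ -0.002075 m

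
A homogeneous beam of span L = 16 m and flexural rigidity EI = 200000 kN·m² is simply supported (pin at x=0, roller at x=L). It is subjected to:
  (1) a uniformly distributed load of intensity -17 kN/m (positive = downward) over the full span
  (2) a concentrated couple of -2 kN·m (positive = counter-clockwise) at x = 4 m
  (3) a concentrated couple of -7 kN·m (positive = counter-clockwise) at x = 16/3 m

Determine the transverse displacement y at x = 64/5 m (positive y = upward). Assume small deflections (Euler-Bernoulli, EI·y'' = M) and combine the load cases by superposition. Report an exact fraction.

Load 1 — uniform load w=-17 kN/m over full span:
  y_1 = -wx(L³-2Lx²+x³)/(24EI) = -(-17)·(64/5)·(16³-2·16·(64/5)²+(64/5)³)/(24·200000) = 252416/5859375 m
Load 2 — applied couple M₀=-2 kN·m at a=4 m (b=L-a=12):
  y_2 = (M₀x³/(6L)-M₀(x-a)²/2+C₁x)/EI  [x>a] with C₁=M₀(3b²-L²)/(6L)=-11/3 = ((-2)·(64/5)³/(6·16)-(-2)·((64/5)-4)²/2+(-11/3)·(64/5))/200000 = -103/1562500 m
Load 3 — applied couple M₀=-7 kN·m at a=16/3 m (b=L-a=32/3):
  y_3 = (M₀x³/(6L)-M₀(x-a)²/2+C₁x)/EI  [x>a] with C₁=M₀(3b²-L²)/(6L)=-56/9 = ((-7)·(64/5)³/(6·16)-(-7)·((64/5)-(16/3))²/2+(-56/9)·(64/5))/200000 = -658/3515625 m
Superposition: y = Σ y_i = 3011197/70312500 m ≈ 0.042826 m

y(64/5) = 3011197/70312500 m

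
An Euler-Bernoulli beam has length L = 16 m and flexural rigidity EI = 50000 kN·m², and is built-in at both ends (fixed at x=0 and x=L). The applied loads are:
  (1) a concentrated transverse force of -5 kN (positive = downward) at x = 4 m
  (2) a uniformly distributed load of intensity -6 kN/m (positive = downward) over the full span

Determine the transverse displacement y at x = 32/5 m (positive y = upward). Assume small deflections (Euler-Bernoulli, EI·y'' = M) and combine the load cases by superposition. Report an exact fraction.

y(32/5) = 39114/1953125 m

Load 1 — point force P=-5 kN at a=4 m (b=L-a=12):
  y_1 = -Pa²(L-x)²(3bL-(3b+a)(L-x))/(6L³EI)  [x>a] = -(-5)·4²·(16-(32/5))²·(3·12·16-(3·12+4)·(16-(32/5)))/(6·16³·50000) = 18/15625 m
Load 2 — uniform load w=-6 kN/m over full span:
  y_2 = -wx²(L-x)²/(24EI) = -(-6)·(32/5)²·(16-(32/5))²/(24·50000) = 36864/1953125 m
Superposition: y = Σ y_i = 39114/1953125 m ≈ 0.020026 m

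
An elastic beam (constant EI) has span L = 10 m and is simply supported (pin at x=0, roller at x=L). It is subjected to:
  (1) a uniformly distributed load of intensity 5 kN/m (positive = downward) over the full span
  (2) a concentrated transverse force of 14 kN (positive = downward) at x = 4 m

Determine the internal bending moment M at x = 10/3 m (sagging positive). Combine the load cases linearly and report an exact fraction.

Load 1 — uniform load w=5 kN/m over full span:
  M_1 = wx(L-x)/2 = 5·(10/3)·(10-(10/3))/2 = 500/9 kN·m
Load 2 — point force P=14 kN at a=4 m (b=L-a=6):
  M_2 = Pbx/L  [x≤a] = 14·6·(10/3)/10 = 28 kN·m
Superposition: M = Σ M_i = 752/9 kN·m ≈ 83.555556 kN·m

M(10/3) = 752/9 kN·m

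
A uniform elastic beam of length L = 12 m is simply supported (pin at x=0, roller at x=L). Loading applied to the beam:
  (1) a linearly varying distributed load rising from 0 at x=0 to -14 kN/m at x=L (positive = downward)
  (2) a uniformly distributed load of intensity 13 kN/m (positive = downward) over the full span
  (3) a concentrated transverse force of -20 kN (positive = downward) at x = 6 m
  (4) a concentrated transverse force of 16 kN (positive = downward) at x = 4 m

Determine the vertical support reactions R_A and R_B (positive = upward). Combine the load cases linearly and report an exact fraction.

Load 1 — triangular load w₀=-14 kN/m (0→w₀ over full span):
  R_A = w₀L/6 = (-14)·12/6 = -28 kN
  R_B = w₀L/3 = (-14)·12/3 = -56 kN
Load 2 — uniform load w=13 kN/m over full span:
  R_A = wL/2 = 13·12/2 = 78 kN
  R_B = wL/2 = 13·12/2 = 78 kN
Load 3 — point force P=-20 kN at a=6 m (b=L-a=6):
  R_A = Pb/L = (-20)·6/12 = -10 kN
  R_B = Pa/L = (-20)·6/12 = -10 kN
Load 4 — point force P=16 kN at a=4 m (b=L-a=8):
  R_A = Pb/L = 16·8/12 = 32/3 kN
  R_B = Pa/L = 16·4/12 = 16/3 kN
Superposition: R_A = 152/3 kN, R_B = 52/3 kN

R_A = 152/3 kN, R_B = 52/3 kN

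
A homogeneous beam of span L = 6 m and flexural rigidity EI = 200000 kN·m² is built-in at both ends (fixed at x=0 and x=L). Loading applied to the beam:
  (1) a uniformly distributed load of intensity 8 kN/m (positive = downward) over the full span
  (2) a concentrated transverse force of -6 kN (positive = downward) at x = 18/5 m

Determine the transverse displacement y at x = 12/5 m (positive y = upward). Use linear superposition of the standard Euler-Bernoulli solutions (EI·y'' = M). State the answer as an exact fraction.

y(12/5) = -4833/48828125 m

Load 1 — uniform load w=8 kN/m over full span:
  y_1 = -wx²(L-x)²/(24EI) = -8·(12/5)²·(6-(12/5))²/(24·200000) = -243/1953125 m
Load 2 — point force P=-6 kN at a=18/5 m (b=L-a=12/5):
  y_2 = -Pb²x²(3aL-(3a+b)x)/(6L³EI)  [x≤a] = -(-6)·(12/5)²·(12/5)²·(3·(18/5)·6-(3·(18/5)+(12/5))·(12/5))/(6·6³·200000) = 1242/48828125 m
Superposition: y = Σ y_i = -4833/48828125 m ≈ -0.000099 m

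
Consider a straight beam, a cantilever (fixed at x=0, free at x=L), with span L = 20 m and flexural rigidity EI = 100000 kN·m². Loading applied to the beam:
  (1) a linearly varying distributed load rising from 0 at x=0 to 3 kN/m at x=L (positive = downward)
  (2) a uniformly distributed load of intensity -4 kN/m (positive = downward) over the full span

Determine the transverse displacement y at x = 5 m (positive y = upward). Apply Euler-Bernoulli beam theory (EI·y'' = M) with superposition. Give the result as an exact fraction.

Load 1 — triangular load w₀=3 kN/m (0→w₀ over full span):
  y_1 = (w₀Lx³/12-w₀L²x²/6-w₀x⁵/(120L))/EI = (3·20·5³/12-3·20²·5²/6-3·5⁵/(120·20))/100000 = -1121/25600 m
Load 2 — uniform load w=-4 kN/m over full span:
  y_2 = -wx²(x²-4Lx+6L²)/(24EI) = -(-4)·5²·(5²-4·20·5+6·20²)/(24·100000) = 27/320 m
Superposition: y = Σ y_i = 1039/25600 m ≈ 0.040586 m

y(5) = 1039/25600 m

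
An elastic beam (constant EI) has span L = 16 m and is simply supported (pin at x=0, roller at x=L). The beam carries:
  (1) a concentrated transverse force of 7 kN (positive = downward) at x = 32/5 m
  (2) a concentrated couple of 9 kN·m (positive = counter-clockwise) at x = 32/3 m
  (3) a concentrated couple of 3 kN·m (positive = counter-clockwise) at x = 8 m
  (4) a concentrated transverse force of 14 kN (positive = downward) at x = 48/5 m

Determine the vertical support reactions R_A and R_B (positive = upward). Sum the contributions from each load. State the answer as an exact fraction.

Load 1 — point force P=7 kN at a=32/5 m (b=L-a=48/5):
  R_A = Pb/L = 7·(48/5)/16 = 21/5 kN
  R_B = Pa/L = 7·(32/5)/16 = 14/5 kN
Load 2 — applied couple M₀=9 kN·m at a=32/3 m (b=L-a=16/3):
  R_A = M₀/L = 9/16 kN
  R_B = -M₀/L = -9/16 kN
Load 3 — applied couple M₀=3 kN·m at a=8 m (b=L-a=8):
  R_A = M₀/L = 3/16 kN
  R_B = -M₀/L = -3/16 kN
Load 4 — point force P=14 kN at a=48/5 m (b=L-a=32/5):
  R_A = Pb/L = 14·(32/5)/16 = 28/5 kN
  R_B = Pa/L = 14·(48/5)/16 = 42/5 kN
Superposition: R_A = 211/20 kN, R_B = 209/20 kN

R_A = 211/20 kN, R_B = 209/20 kN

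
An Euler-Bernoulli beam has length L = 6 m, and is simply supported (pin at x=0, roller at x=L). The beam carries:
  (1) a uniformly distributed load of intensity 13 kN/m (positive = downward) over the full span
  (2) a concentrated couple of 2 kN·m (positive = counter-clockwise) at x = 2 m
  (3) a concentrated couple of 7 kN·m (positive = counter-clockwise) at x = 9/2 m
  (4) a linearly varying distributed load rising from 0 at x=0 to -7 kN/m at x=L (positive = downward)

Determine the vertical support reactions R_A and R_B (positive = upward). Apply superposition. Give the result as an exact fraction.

R_A = 67/2 kN, R_B = 47/2 kN

Load 1 — uniform load w=13 kN/m over full span:
  R_A = wL/2 = 13·6/2 = 39 kN
  R_B = wL/2 = 13·6/2 = 39 kN
Load 2 — applied couple M₀=2 kN·m at a=2 m (b=L-a=4):
  R_A = M₀/L = 2/6 = 1/3 kN
  R_B = -M₀/L = -2/6 = -1/3 kN
Load 3 — applied couple M₀=7 kN·m at a=9/2 m (b=L-a=3/2):
  R_A = M₀/L = 7/6 kN
  R_B = -M₀/L = -7/6 kN
Load 4 — triangular load w₀=-7 kN/m (0→w₀ over full span):
  R_A = w₀L/6 = (-7)·6/6 = -7 kN
  R_B = w₀L/3 = (-7)·6/3 = -14 kN
Superposition: R_A = 67/2 kN, R_B = 47/2 kN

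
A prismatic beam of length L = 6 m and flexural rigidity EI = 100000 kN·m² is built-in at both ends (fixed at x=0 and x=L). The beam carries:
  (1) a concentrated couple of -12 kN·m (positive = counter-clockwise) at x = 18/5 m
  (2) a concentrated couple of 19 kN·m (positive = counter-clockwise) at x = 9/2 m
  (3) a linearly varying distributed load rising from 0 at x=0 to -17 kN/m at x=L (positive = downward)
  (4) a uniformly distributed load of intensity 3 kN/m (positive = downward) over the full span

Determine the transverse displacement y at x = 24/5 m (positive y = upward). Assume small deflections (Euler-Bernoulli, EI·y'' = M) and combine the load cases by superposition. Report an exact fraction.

y(24/5) = 651861/12500000000 m

Load 1 — applied couple M₀=-12 kN·m at a=18/5 m (b=L-a=12/5):
  y_1 = (R_Ax³/6 - M_Ax²/2 - M₀(x-a)²/2)/EI  [x>a] with R_A=-72/25, M_A=-96/25 = ((-72/25)·(24/5)³/6 - (-96/25)·(24/5)²/2 - (-12)·((24/5)-(18/5))²/2)/100000 = -81/39062500 m
Load 2 — applied couple M₀=19 kN·m at a=9/2 m (b=L-a=3/2):
  y_2 = (R_Ax³/6 - M_Ax²/2 - M₀(x-a)²/2)/EI  [x>a] with R_A=57/16, M_A=95/16 = ((57/16)·(24/5)³/6 - (95/16)·(24/5)²/2 - 19·((24/5)-(9/2))²/2)/100000 = -3591/100000000 m
Load 3 — triangular load w₀=-17 kN/m (0→w₀ over full span):
  y_3 = -w₀x²(L-x)²(x+2L)/(120LEI) = -(-17)·(24/5)²·(6-(24/5))²·((24/5)+2·6)/(120·6·100000) = 6426/48828125 m
Load 4 — uniform load w=3 kN/m over full span:
  y_4 = -wx²(L-x)²/(24EI) = -3·(24/5)²·(6-(24/5))²/(24·100000) = -81/1953125 m
Superposition: y = Σ y_i = 651861/12500000000 m ≈ 0.000052 m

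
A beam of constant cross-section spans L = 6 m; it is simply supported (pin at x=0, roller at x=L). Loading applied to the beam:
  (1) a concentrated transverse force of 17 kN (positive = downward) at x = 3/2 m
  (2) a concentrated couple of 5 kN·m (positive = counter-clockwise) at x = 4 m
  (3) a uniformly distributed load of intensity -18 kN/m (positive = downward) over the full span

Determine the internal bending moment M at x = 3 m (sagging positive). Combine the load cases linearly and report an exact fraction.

M(3) = -263/4 kN·m

Load 1 — point force P=17 kN at a=3/2 m (b=L-a=9/2):
  M_1 = Pa(L-x)/L  [x>a] = 17·(3/2)·(6-3)/6 = 51/4 kN·m
Load 2 — applied couple M₀=5 kN·m at a=4 m (b=L-a=2):
  M_2 = M₀x/L  [x≤a] = 5·3/6 = 5/2 kN·m
Load 3 — uniform load w=-18 kN/m over full span:
  M_3 = wx(L-x)/2 = (-18)·3·(6-3)/2 = -81 kN·m
Superposition: M = Σ M_i = -263/4 kN·m ≈ -65.750000 kN·m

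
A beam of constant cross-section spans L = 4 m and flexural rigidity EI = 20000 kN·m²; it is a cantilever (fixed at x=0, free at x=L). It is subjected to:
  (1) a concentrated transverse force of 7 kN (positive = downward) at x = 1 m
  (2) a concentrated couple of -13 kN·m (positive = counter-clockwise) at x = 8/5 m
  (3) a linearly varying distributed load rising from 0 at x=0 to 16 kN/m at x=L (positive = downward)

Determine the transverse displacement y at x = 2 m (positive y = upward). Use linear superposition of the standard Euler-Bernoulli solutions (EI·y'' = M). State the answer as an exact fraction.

y(2) = -7993/1000000 m

Load 1 — point force P=7 kN at a=1 m (b=L-a=3):
  y_1 = -Pa²(3x-a)/(6EI)  [x>a] = -7·1²·(3·2-1)/(6·20000) = -7/24000 m
Load 2 — applied couple M₀=-13 kN·m at a=8/5 m (b=L-a=12/5):
  y_2 = M₀a(2x-a)/(2EI)  [x>a] = (-13)·(8/5)·(2·2-(8/5))/(2·20000) = -39/31250 m
Load 3 — triangular load w₀=16 kN/m (0→w₀ over full span):
  y_3 = (w₀Lx³/12-w₀L²x²/6-w₀x⁵/(120L))/EI = (16·4·2³/12-16·4²·2²/6-16·2⁵/(120·4))/20000 = -121/18750 m
Superposition: y = Σ y_i = -7993/1000000 m ≈ -0.007993 m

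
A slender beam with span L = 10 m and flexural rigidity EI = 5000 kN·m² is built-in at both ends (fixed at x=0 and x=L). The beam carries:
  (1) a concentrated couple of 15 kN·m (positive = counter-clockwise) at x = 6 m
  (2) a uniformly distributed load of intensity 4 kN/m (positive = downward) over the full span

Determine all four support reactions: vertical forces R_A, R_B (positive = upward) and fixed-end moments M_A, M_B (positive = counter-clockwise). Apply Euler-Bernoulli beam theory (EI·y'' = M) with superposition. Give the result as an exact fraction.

R_A = 554/25 kN, M_A = 572/15 kN·m, R_B = 446/25 kN, M_B = -473/15 kN·m

Load 1 — applied couple M₀=15 kN·m at a=6 m (b=L-a=4):
  R_A = 6M₀ab/L³ = 6·15·6·4/10³ = 54/25 kN
  M_A = M₀b(2a-b)/L² = 15·4·(2·6-4)/10² = 24/5 kN·m
  R_B = -6M₀ab/L³ = -6·15·6·4/10³ = -54/25 kN
  M_B = M₀a(2b-a)/L² = 15·6·(2·4-6)/10² = 9/5 kN·m
Load 2 — uniform load w=4 kN/m over full span:
  R_A = wL/2 = 4·10/2 = 20 kN
  M_A = wL²/12 = 4·10²/12 = 100/3 kN·m
  R_B = wL/2 = 4·10/2 = 20 kN
  M_B = -wL²/12 = -4·10²/12 = -100/3 kN·m
Superposition: R_A = 554/25 kN, M_A = 572/15 kN·m, R_B = 446/25 kN, M_B = -473/15 kN·m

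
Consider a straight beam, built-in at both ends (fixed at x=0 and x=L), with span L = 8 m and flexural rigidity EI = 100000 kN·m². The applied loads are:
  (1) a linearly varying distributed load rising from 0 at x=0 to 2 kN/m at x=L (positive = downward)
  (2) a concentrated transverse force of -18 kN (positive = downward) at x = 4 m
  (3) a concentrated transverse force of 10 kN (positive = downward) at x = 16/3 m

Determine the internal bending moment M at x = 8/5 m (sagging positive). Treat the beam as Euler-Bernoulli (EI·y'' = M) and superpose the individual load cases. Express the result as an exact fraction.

Load 1 — triangular load w₀=2 kN/m (0→w₀ over full span):
  M_1 = 3w₀Lx/20 - w₀L²/30 - w₀x³/(6L) = 3·2·8·(8/5)/20 - 2·8²/30 - 2·(8/5)³/(6·8) = -224/375 kN·m
Load 2 — point force P=-18 kN at a=4 m (b=L-a=4):
  M_2 = Pb²(3a+b)x/L³ - Pab²/L²  [x≤a] = (-18)·4²·(3·4+4)·(8/5)/8³ - (-18)·4·4²/8² = 18/5 kN·m
Load 3 — point force P=10 kN at a=16/3 m (b=L-a=8/3):
  M_3 = Pb²(3a+b)x/L³ - Pab²/L²  [x≤a] = 10·(8/3)²·(3·(16/3)+(8/3))·(8/5)/8³ - 10·(16/3)·(8/3)²/8² = -16/9 kN·m
Superposition: M = Σ M_i = 1378/1125 kN·m ≈ 1.224889 kN·m

M(8/5) = 1378/1125 kN·m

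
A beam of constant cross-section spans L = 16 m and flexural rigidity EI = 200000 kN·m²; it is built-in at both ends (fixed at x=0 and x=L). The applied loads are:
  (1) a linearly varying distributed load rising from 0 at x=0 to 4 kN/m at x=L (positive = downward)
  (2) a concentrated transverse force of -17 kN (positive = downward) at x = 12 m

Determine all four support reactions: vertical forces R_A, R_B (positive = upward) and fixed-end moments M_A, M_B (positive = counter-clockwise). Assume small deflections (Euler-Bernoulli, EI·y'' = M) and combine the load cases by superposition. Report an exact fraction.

Load 1 — triangular load w₀=4 kN/m (0→w₀ over full span):
  R_A = 3w₀L/20 = 3·4·16/20 = 48/5 kN
  M_A = w₀L²/30 = 4·16²/30 = 512/15 kN·m
  R_B = 7w₀L/20 = 7·4·16/20 = 112/5 kN
  M_B = -w₀L²/20 = -4·16²/20 = -256/5 kN·m
Load 2 — point force P=-17 kN at a=12 m (b=L-a=4):
  R_A = Pb²(3a+b)/L³ = (-17)·4²·(3·12+4)/16³ = -85/32 kN
  M_A = Pab²/L² = (-17)·12·4²/16² = -51/4 kN·m
  R_B = Pa²(a+3b)/L³ = (-17)·12²·(12+3·4)/16³ = -459/32 kN
  M_B = -Pa²b/L² = -(-17)·12²·4/16² = 153/4 kN·m
Superposition: R_A = 1111/160 kN, M_A = 1283/60 kN·m, R_B = 1289/160 kN, M_B = -259/20 kN·m

R_A = 1111/160 kN, M_A = 1283/60 kN·m, R_B = 1289/160 kN, M_B = -259/20 kN·m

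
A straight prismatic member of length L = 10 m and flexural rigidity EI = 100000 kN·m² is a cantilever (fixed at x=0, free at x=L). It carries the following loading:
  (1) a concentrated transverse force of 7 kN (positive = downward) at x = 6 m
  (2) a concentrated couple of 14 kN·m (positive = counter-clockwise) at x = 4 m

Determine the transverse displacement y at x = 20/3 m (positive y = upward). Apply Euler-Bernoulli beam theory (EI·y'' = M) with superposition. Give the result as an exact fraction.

Load 1 — point force P=7 kN at a=6 m (b=L-a=4):
  y_1 = -Pa²(3x-a)/(6EI)  [x>a] = -7·6²·(3·(20/3)-6)/(6·100000) = -147/25000 m
Load 2 — applied couple M₀=14 kN·m at a=4 m (b=L-a=6):
  y_2 = M₀a(2x-a)/(2EI)  [x>a] = 14·4·(2·(20/3)-4)/(2·100000) = 49/18750 m
Superposition: y = Σ y_i = -49/15000 m ≈ -0.003267 m

y(20/3) = -49/15000 m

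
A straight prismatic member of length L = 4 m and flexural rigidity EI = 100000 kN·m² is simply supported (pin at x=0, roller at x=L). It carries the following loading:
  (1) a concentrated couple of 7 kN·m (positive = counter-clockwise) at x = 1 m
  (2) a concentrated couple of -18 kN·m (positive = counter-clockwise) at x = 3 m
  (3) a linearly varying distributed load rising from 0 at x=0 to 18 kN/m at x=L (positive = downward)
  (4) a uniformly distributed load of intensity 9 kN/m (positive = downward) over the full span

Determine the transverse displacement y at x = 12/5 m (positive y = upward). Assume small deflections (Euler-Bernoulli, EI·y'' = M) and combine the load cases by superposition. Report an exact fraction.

Load 1 — applied couple M₀=7 kN·m at a=1 m (b=L-a=3):
  y_1 = (M₀x³/(6L)-M₀(x-a)²/2+C₁x)/EI  [x>a] with C₁=M₀(3b²-L²)/(6L)=77/24 = (7·(12/5)³/(6·4)-7·((12/5)-1)²/2+(77/24)·(12/5))/100000 = 609/12500000 m
Load 2 — applied couple M₀=-18 kN·m at a=3 m (b=L-a=1):
  y_2 = (M₀x³/(6L)+C₁x)/EI  [x≤a] with C₁=M₀(3b²-L²)/(6L)=39/4 = ((-18)·(12/5)³/(6·4)+(39/4)·(12/5))/100000 = 1629/12500000 m
Load 3 — triangular load w₀=18 kN/m (0→w₀ over full span):
  y_3 = -w₀x(7L⁴-10L²x²+3x⁴)/(360LEI) = -18·(12/5)·(7·4⁴-10·4²·(12/5)²+3·(12/5)⁴)/(360·4·100000) = -14208/48828125 m
Load 4 — uniform load w=9 kN/m over full span:
  y_4 = -wx(L³-2Lx²+x³)/(24EI) = -9·(12/5)·(4³-2·4·(12/5)²+(12/5)³)/(24·100000) = -558/1953125 m
Superposition: y = Σ y_i = -310653/781250000 m ≈ -0.000398 m

y(12/5) = -310653/781250000 m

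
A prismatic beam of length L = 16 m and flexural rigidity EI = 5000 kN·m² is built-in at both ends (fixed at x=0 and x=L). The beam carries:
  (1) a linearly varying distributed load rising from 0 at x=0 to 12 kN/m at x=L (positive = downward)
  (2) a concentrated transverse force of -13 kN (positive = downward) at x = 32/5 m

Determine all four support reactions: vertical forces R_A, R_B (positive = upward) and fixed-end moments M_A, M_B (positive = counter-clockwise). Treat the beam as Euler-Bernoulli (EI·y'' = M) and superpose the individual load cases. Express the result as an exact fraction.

R_A = 2547/125 kN, M_A = 9056/125 kN·m, R_B = 7828/125 kN, M_B = -16704/125 kN·m

Load 1 — triangular load w₀=12 kN/m (0→w₀ over full span):
  R_A = 3w₀L/20 = 3·12·16/20 = 144/5 kN
  M_A = w₀L²/30 = 12·16²/30 = 512/5 kN·m
  R_B = 7w₀L/20 = 7·12·16/20 = 336/5 kN
  M_B = -w₀L²/20 = -12·16²/20 = -768/5 kN·m
Load 2 — point force P=-13 kN at a=32/5 m (b=L-a=48/5):
  R_A = Pb²(3a+b)/L³ = (-13)·(48/5)²·(3·(32/5)+(48/5))/16³ = -1053/125 kN
  M_A = Pab²/L² = (-13)·(32/5)·(48/5)²/16² = -3744/125 kN·m
  R_B = Pa²(a+3b)/L³ = (-13)·(32/5)²·((32/5)+3·(48/5))/16³ = -572/125 kN
  M_B = -Pa²b/L² = -(-13)·(32/5)²·(48/5)/16² = 2496/125 kN·m
Superposition: R_A = 2547/125 kN, M_A = 9056/125 kN·m, R_B = 7828/125 kN, M_B = -16704/125 kN·m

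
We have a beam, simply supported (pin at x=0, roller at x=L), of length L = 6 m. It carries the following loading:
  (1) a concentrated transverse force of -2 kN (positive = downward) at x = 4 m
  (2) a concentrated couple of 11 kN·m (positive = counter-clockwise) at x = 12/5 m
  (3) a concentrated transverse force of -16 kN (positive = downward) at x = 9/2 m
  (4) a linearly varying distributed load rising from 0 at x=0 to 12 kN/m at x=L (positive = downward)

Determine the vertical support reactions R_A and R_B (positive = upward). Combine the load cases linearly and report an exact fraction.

Load 1 — point force P=-2 kN at a=4 m (b=L-a=2):
  R_A = Pb/L = (-2)·2/6 = -2/3 kN
  R_B = Pa/L = (-2)·4/6 = -4/3 kN
Load 2 — applied couple M₀=11 kN·m at a=12/5 m (b=L-a=18/5):
  R_A = M₀/L = 11/6 kN
  R_B = -M₀/L = -11/6 kN
Load 3 — point force P=-16 kN at a=9/2 m (b=L-a=3/2):
  R_A = Pb/L = (-16)·(3/2)/6 = -4 kN
  R_B = Pa/L = (-16)·(9/2)/6 = -12 kN
Load 4 — triangular load w₀=12 kN/m (0→w₀ over full span):
  R_A = w₀L/6 = 12·6/6 = 12 kN
  R_B = w₀L/3 = 12·6/3 = 24 kN
Superposition: R_A = 55/6 kN, R_B = 53/6 kN

R_A = 55/6 kN, R_B = 53/6 kN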